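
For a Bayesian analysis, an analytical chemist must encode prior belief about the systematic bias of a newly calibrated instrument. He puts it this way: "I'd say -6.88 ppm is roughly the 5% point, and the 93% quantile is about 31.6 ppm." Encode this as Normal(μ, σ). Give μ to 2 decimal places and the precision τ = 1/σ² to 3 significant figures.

The p-quantile of Normal(μ,σ) is μ + z_p·σ, with z_{0.05} = -1.645 and z_{0.93} = 1.476.
Eliminate σ: μ = (z₂·x₁ − z₁·x₂)/(z₂ − z₁) = (1.476·-6.88 − (-1.645)·31.6)/3.121 = 13.40.
Then σ = (x₂ − x₁)/(z₂ − z₁) = (31.6 − -6.88)/3.121 = 12.33.
Precision τ = 1/σ² = 1/12.33² = 0.00658.

μ = 13.40, τ = 0.00658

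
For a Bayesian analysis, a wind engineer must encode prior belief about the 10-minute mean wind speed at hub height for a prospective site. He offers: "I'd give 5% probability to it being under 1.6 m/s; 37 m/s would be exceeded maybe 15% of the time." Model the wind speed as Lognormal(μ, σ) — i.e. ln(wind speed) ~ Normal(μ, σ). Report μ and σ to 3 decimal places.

μ ≈ 2.397, σ ≈ 1.171

If T ~ Lognormal(μ,σ) then ln T ~ Normal(μ,σ), so the p-quantile of ln T is μ + z_p·σ.
ln(1.6) = 0.47 and ln(37) = 3.611; z_{0.05} = -1.645, z_{0.85} = 1.036.
σ = (3.611 − 0.47)/(1.036 − (-1.645)) = 1.171.
μ = 0.47 − (-1.645)·1.171 = 2.397.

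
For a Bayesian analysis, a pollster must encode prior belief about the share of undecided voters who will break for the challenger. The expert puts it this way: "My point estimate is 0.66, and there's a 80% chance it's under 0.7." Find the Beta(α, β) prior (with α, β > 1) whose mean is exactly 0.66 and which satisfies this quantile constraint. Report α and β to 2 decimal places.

With mean 0.66 fixed, write α = 0.66s, β = 0.34s where s = α+β.
Need P(θ < 0.7) = 0.8 under Beta(0.66s, 0.34s). Normal approximation: (q−m)/√(m(1−m)/s) ≈ z_{0.8} = 0.842, so s ≈ 0.66·0.34·(0.842)²/(0.7−0.66)² = 99.3.
At s = 99.3: P(θ<0.7) ≈ 0.798. Adjusting to match 0.8 gives s ≈ 100.86.
So α = 0.66·100.86 ≈ 66.56, β = 0.34·100.86 ≈ 34.29.

α ≈ 66.56, β ≈ 34.29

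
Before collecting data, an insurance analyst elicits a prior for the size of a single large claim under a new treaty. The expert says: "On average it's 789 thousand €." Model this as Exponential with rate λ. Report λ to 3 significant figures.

Exponential mean = 1/λ, so λ = 1/789.0 = 0.00127.

λ ≈ 0.00127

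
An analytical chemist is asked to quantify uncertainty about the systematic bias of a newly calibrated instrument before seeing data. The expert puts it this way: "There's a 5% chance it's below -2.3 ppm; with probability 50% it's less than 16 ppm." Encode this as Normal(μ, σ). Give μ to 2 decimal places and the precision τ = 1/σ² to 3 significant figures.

μ = 16.00, τ = 0.00808

For Normal(μ,σ), the p-quantile is μ + z_p·σ. Here z_{0.05} = -1.645, z_{0.5} = 0.
So -2.3 = μ − 1.645σ and 16 = μ + 0σ.
Subtracting: σ = (16 − -2.3)/(0 − (-1.645)) = 11.13.
Then μ = -2.3 − (-1.645)·11.13 = 16.00.
Precision τ = 1/σ² = 1/11.13² = 0.00808.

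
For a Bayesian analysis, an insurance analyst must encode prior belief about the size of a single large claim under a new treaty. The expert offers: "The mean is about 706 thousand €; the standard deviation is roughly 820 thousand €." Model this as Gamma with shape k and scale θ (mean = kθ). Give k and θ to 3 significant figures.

k ≈ 0.741, θ ≈ 952

For Gamma(k, scale θ): mean = kθ, variance = kθ², so CV = 1/√k.
CV = SD/mean = 820/706 = 1.161, hence k = 1/CV² = 0.741.
Then θ = mean/k = 706/0.741 = 952.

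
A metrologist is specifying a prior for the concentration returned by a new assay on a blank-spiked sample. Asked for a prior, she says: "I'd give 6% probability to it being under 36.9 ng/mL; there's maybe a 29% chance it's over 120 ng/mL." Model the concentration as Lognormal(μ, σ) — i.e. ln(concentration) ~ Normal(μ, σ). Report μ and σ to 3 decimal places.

μ ≈ 4.478, σ ≈ 0.559

If T ~ Lognormal(μ,σ) then ln T ~ Normal(μ,σ), so the p-quantile of ln T is μ + z_p·σ.
ln(36.9) = 3.608 and ln(120) = 4.787; z_{0.06} = -1.555, z_{0.71} = 0.5534.
σ = (4.787 − 3.608)/(0.5534 − (-1.555)) = 0.559.
μ = 3.608 − (-1.555)·0.559 = 4.478.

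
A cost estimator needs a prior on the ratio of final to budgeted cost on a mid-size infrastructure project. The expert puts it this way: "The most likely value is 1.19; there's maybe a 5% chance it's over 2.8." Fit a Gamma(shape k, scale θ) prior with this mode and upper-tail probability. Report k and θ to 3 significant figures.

k ≈ 4.73, θ ≈ 0.319

Gamma(k,θ) with k>1 has mode (k−1)θ, so θ = 1.19/(k−1).
Need P(X < 2.8) = 0.95 with θ tied to k this way. Start at k = 2, θ = 1.19: P(X<2.8) ≈ 0.681.
Too low — raise k to concentrate. Iterating converges to k ≈ 4.73.
Then θ = 1.19/(4.73−1) ≈ 0.319.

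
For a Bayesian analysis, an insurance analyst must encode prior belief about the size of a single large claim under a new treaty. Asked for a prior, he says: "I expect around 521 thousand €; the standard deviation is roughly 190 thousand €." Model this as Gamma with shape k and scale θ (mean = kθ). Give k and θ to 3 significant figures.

k ≈ 7.52, θ ≈ 69.3

For Gamma(k, scale θ): mean = kθ, variance = kθ², so CV = 1/√k.
CV = SD/mean = 190/521 = 0.3647, hence k = 1/CV² = 7.52.
Then θ = mean/k = 521/7.52 = 69.3.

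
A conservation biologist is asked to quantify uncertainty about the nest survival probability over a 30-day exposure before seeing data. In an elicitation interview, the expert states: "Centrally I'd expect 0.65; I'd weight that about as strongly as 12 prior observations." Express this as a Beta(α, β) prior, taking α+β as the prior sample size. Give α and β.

α = 7.8, β = 4.2

Under the effective-sample-size interpretation, Beta(α, β) has prior mean α/(α+β) and prior sample size α+β.
So α+β = 12 and α/(α+β) = 0.65, giving α = 0.65·12 = 7.8 and β = 12 − 7.8 = 4.2.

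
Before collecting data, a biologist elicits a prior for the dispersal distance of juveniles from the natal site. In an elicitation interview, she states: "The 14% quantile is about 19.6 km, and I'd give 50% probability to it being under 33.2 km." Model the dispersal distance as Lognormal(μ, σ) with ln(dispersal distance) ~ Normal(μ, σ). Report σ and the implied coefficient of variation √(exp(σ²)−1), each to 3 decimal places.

If T ~ Lognormal(μ,σ) then ln T ~ Normal(μ,σ), so the p-quantile of ln T is μ + z_p·σ.
ln(19.6) = 2.976 and ln(33.2) = 3.503; z_{0.14} = -1.08, z_{0.5} = 0.
σ = (3.503 − 2.976)/(0 − (-1.08)) = 0.488.
μ = 2.976 − (-1.08)·0.488 = 3.503.
CV = √(exp(σ²)−1) = √(exp(0.2380)−1) = 0.518.

σ ≈ 0.488, CV ≈ 0.518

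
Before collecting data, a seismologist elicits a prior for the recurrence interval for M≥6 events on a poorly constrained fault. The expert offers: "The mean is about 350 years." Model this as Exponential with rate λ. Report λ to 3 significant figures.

λ ≈ 0.00286

Exponential mean = 1/λ, so λ = 1/350.0 = 0.00286.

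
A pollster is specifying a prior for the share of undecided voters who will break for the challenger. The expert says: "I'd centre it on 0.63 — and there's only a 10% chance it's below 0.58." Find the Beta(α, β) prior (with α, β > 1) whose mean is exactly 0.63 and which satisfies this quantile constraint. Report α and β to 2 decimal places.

With mean 0.63 fixed, write α = 0.63s, β = 0.37s where s = α+β.
Need P(θ < 0.58) = 0.1 under Beta(0.63s, 0.37s). Normal approximation: (q−m)/√(m(1−m)/s) ≈ z_{0.1} = -1.28, so s ≈ 0.63·0.37·(-1.28)²/(0.58−0.63)² = 153.1.
At s = 153.1: P(θ<0.58) ≈ 0.101. Adjusting to match 0.1 gives s ≈ 154.97.
So α = 0.63·154.97 ≈ 97.63, β = 0.37·154.97 ≈ 57.34.

α ≈ 97.63, β ≈ 57.34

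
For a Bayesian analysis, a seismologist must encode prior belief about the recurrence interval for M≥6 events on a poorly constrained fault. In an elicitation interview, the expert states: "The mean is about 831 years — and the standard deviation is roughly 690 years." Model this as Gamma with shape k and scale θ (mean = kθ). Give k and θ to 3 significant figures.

k ≈ 1.45, θ ≈ 573

For Gamma(k, scale θ): mean = kθ, variance = kθ², so CV = 1/√k.
CV = SD/mean = 690/831 = 0.8303, hence k = 1/CV² = 1.45.
Then θ = mean/k = 831/1.45 = 573.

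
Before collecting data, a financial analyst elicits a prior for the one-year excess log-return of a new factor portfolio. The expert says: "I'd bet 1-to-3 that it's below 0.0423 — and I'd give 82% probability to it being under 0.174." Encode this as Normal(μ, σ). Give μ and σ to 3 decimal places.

The p-quantile of Normal(μ,σ) is μ + z_p·σ, with z_{0.25} = -0.6745 and z_{0.82} = 0.9154.
Eliminate σ: μ = (z₂·x₁ − z₁·x₂)/(z₂ − z₁) = (0.9154·0.0423 − (-0.6745)·0.174)/1.59 = 0.098.
Then σ = (x₂ − x₁)/(z₂ − z₁) = (0.174 − 0.0423)/1.59 = 0.083.

μ = 0.098, σ = 0.083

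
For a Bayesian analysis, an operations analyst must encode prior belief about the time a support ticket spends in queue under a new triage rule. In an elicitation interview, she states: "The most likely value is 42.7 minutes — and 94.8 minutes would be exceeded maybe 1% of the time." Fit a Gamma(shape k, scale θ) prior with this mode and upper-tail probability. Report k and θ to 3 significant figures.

Gamma(k,θ) with k>1 has mode (k−1)θ, so θ = 42.7/(k−1).
Need P(X < 94.8) = 0.99 with θ tied to k this way. Start at k = 2, θ = 42.7: P(X<94.8) ≈ 0.650.
Too low — raise k to concentrate. Iterating converges to k ≈ 8.57.
Then θ = 42.7/(8.57−1) ≈ 5.64.

k ≈ 8.57, θ ≈ 5.64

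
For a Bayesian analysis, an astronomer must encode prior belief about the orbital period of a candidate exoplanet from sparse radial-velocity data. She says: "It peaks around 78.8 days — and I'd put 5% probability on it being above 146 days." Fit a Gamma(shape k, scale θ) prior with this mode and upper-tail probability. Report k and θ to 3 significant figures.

k ≈ 8.32, θ ≈ 10.8

Gamma(k,θ) with k>1 has mode (k−1)θ, so θ = 78.8/(k−1).
Need P(X < 146) = 0.95 with θ tied to k this way. Start at k = 2, θ = 78.8: P(X<146) ≈ 0.553.
Too low — raise k to concentrate. Iterating converges to k ≈ 8.32.
Then θ = 78.8/(8.32−1) ≈ 10.8.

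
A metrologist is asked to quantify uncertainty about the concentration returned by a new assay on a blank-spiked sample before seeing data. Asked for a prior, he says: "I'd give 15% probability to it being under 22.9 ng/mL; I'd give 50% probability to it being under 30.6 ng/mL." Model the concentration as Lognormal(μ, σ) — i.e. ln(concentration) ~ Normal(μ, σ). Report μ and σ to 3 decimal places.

If T ~ Lognormal(μ,σ) then ln T ~ Normal(μ,σ), so the p-quantile of ln T is μ + z_p·σ.
ln(22.9) = 3.131 and ln(30.6) = 3.421; z_{0.15} = -1.036, z_{0.5} = 0.
σ = (3.421 − 3.131)/(0 − (-1.036)) = 0.280.
μ = 3.131 − (-1.036)·0.280 = 3.421.

μ ≈ 3.421, σ ≈ 0.280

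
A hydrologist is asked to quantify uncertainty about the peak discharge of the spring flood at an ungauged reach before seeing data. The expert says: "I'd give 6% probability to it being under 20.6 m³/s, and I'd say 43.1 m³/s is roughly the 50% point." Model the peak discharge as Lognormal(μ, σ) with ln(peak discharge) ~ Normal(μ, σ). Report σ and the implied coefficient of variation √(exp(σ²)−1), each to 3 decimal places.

If T ~ Lognormal(μ,σ) then ln T ~ Normal(μ,σ), so the p-quantile of ln T is μ + z_p·σ.
ln(20.6) = 3.025 and ln(43.1) = 3.764; z_{0.06} = -1.555, z_{0.5} = 0.
σ = (3.764 − 3.025)/(0 − (-1.555)) = 0.475.
μ = 3.025 − (-1.555)·0.475 = 3.764.
CV = √(exp(σ²)−1) = √(exp(0.2255)−1) = 0.503.

σ ≈ 0.475, CV ≈ 0.503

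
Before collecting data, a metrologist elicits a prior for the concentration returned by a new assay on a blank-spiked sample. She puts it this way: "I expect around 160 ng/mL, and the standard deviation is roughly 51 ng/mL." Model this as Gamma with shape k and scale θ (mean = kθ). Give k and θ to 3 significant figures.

For Gamma(k, scale θ): mean = kθ, variance = kθ², so CV = 1/√k.
CV = SD/mean = 51/160 = 0.3187, hence k = 1/CV² = 9.84.
Then θ = mean/k = 160/9.84 = 16.3.

k ≈ 9.84, θ ≈ 16.3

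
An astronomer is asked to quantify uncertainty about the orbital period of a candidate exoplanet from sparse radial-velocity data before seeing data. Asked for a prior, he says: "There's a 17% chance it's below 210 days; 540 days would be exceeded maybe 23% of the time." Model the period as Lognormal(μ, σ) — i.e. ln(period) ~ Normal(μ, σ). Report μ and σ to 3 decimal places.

If T ~ Lognormal(μ,σ) then ln T ~ Normal(μ,σ), so the p-quantile of ln T is μ + z_p·σ.
ln(210) = 5.347 and ln(540) = 6.292; z_{0.17} = -0.9542, z_{0.77} = 0.7388.
σ = (6.292 − 5.347)/(0.7388 − (-0.9542)) = 0.558.
μ = 5.347 − (-0.9542)·0.558 = 5.879.

μ ≈ 5.879, σ ≈ 0.558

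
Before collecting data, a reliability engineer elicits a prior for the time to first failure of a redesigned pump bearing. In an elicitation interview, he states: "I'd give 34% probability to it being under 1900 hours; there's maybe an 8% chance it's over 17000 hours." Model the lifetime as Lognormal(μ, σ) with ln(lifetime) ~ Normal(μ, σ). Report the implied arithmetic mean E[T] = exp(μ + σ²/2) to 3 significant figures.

If T ~ Lognormal(μ,σ) then ln T ~ Normal(μ,σ), so the p-quantile of ln T is μ + z_p·σ.
ln(1900) = 7.55 and ln(17000) = 9.741; z_{0.34} = -0.4125, z_{0.92} = 1.405.
σ = (9.741 − 7.55)/(1.405 − (-0.4125)) = 1.206.
μ = 7.55 − (-0.4125)·1.206 = 8.047.
E[T] = exp(μ + σ²/2) = exp(8.047 + 0.7268) = 6460 hours.

E[T] ≈ 6460 hours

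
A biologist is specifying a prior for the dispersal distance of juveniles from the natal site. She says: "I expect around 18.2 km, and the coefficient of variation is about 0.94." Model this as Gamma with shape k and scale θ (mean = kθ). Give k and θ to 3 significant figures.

k ≈ 1.13, θ ≈ 16.1

For Gamma(k, scale θ): mean = kθ, variance = kθ², so CV = 1/√k.
CV = 0.94, hence k = 1/CV² = 1.13.
Then θ = mean/k = 18.2/1.13 = 16.1.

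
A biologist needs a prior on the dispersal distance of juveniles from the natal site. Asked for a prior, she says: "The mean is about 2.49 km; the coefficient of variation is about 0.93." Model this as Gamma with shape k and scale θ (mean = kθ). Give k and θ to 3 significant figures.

k ≈ 1.16, θ ≈ 2.15

For Gamma(k, scale θ): mean = kθ, variance = kθ², so CV = 1/√k.
CV = 0.93, hence k = 1/CV² = 1.16.
Then θ = mean/k = 2.49/1.16 = 2.15.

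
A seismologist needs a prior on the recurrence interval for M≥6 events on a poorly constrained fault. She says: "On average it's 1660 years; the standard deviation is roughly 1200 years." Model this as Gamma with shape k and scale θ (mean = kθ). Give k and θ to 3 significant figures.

k ≈ 1.91, θ ≈ 867

For Gamma(k, scale θ): mean = kθ, variance = kθ², so CV = 1/√k.
CV = SD/mean = 1200/1660 = 0.7229, hence k = 1/CV² = 1.91.
Then θ = mean/k = 1660/1.91 = 867.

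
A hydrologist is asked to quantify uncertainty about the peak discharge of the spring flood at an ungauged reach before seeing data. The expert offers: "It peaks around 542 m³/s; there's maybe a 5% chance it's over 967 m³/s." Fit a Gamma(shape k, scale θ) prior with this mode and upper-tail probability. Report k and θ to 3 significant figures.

k ≈ 9.32, θ ≈ 65.2

Gamma(k,θ) with k>1 has mode (k−1)θ, so θ = 542/(k−1).
Need P(X < 967) = 0.95 with θ tied to k this way. Start at k = 2, θ = 542: P(X<967) ≈ 0.532.
Too low — raise k to concentrate. Iterating converges to k ≈ 9.32.
Then θ = 542/(9.32−1) ≈ 65.2.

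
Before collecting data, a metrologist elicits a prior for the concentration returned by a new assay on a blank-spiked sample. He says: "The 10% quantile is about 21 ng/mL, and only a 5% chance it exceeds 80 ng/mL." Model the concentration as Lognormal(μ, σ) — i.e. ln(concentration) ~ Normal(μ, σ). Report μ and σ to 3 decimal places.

μ ≈ 3.630, σ ≈ 0.457

If T ~ Lognormal(μ,σ) then ln T ~ Normal(μ,σ), so the p-quantile of ln T is μ + z_p·σ.
ln(21) = 3.045 and ln(80) = 4.382; z_{0.1} = -1.282, z_{0.95} = 1.645.
σ = (4.382 − 3.045)/(1.645 − (-1.282)) = 0.457.
μ = 3.045 − (-1.282)·0.457 = 3.630.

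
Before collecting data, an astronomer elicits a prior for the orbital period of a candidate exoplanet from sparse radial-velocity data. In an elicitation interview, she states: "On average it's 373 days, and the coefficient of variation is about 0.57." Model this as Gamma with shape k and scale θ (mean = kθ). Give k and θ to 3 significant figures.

k ≈ 3.08, θ ≈ 121

For Gamma(k, scale θ): mean = kθ, variance = kθ², so CV = 1/√k.
CV = 0.57, hence k = 1/CV² = 3.08.
Then θ = mean/k = 373/3.08 = 121.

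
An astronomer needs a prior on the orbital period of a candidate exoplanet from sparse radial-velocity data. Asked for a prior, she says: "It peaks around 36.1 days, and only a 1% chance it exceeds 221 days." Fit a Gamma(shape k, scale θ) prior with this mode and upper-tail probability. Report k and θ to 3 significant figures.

k ≈ 2.12, θ ≈ 32.2

Gamma(k,θ) with k>1 has mode (k−1)θ, so θ = 36.1/(k−1).
Need P(X < 221) = 0.99 with θ tied to k this way. Start at k = 2, θ = 36.1: P(X<221) ≈ 0.984.
Too low — raise k to concentrate. Iterating converges to k ≈ 2.12.
Then θ = 36.1/(2.12−1) ≈ 32.2.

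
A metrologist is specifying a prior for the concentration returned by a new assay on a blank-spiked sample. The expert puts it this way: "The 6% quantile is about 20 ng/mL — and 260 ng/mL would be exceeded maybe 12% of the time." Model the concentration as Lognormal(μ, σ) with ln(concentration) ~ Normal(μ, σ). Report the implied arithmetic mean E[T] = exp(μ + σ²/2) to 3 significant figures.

If T ~ Lognormal(μ,σ) then ln T ~ Normal(μ,σ), so the p-quantile of ln T is μ + z_p·σ.
ln(20) = 2.996 and ln(260) = 5.561; z_{0.06} = -1.555, z_{0.88} = 1.175.
σ = (5.561 − 2.996)/(1.175 − (-1.555)) = 0.940.
μ = 2.996 − (-1.555)·0.940 = 4.457.
E[T] = exp(μ + σ²/2) = exp(4.457 + 0.4414) = 134 ng/mL.

E[T] ≈ 134 ng/mL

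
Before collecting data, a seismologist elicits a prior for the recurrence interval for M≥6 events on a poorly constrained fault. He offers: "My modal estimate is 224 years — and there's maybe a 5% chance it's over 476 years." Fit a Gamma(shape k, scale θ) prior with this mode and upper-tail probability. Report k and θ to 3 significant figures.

Gamma(k,θ) with k>1 has mode (k−1)θ, so θ = 224/(k−1).
Need P(X < 476) = 0.95 with θ tied to k this way. Start at k = 2, θ = 224: P(X<476) ≈ 0.627.
Too low — raise k to concentrate. Iterating converges to k ≈ 5.86.
Then θ = 224/(5.86−1) ≈ 46.1.

k ≈ 5.86, θ ≈ 46.1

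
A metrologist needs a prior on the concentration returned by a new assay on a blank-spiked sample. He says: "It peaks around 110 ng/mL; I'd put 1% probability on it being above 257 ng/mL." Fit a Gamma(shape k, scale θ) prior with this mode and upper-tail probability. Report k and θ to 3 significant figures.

Gamma(k,θ) with k>1 has mode (k−1)θ, so θ = 110/(k−1).
Need P(X < 257) = 0.99 with θ tied to k this way. Start at k = 2, θ = 110: P(X<257) ≈ 0.677.
Too low — raise k to concentrate. Iterating converges to k ≈ 7.61.
Then θ = 110/(7.61−1) ≈ 16.6.

k ≈ 7.61, θ ≈ 16.6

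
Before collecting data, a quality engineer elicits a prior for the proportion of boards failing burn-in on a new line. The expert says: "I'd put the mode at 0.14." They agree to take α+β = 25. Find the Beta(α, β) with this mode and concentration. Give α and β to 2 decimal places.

For α,β > 1 the Beta mode is (α−1)/(α+β−2). With α+β = 25, the mode is (α−1)/23.
Set (α−1)/23 = 0.14 → α = 1 + 0.14·23 = 4.22.
β = 25 − α = 20.78.

α = 4.22, β = 20.78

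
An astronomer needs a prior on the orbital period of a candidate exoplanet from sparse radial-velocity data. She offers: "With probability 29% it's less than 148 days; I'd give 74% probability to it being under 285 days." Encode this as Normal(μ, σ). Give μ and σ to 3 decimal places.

The p-quantile of Normal(μ,σ) is μ + z_p·σ, with z_{0.29} = -0.5534 and z_{0.74} = 0.6433.
Eliminate σ: μ = (z₂·x₁ − z₁·x₂)/(z₂ − z₁) = (0.6433·148 − (-0.5534)·285)/1.197 = 211.351.
Then σ = (x₂ − x₁)/(z₂ − z₁) = (285 − 148)/1.197 = 114.479.

μ = 211.351, σ = 114.479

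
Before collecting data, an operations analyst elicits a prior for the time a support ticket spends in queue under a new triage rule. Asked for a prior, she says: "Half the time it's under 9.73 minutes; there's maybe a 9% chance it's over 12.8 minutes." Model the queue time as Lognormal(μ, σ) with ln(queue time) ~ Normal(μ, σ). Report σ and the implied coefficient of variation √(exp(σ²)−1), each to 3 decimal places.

σ ≈ 0.205, CV ≈ 0.207

If T ~ Lognormal(μ,σ) then ln T ~ Normal(μ,σ), so the p-quantile of ln T is μ + z_p·σ.
ln(9.73) = 2.275 and ln(12.8) = 2.549; z_{0.5} = 0, z_{0.91} = 1.341.
σ = (2.549 − 2.275)/(1.341 − (0)) = 0.205.
μ = 2.275 − (0)·0.205 = 2.275.
CV = √(exp(σ²)−1) = √(exp(0.0418)−1) = 0.207.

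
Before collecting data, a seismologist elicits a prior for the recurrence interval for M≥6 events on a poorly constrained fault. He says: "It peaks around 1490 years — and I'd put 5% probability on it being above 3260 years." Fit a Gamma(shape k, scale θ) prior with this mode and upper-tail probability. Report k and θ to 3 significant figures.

Gamma(k,θ) with k>1 has mode (k−1)θ, so θ = 1490/(k−1).
Need P(X < 3260) = 0.95 with θ tied to k this way. Start at k = 2, θ = 1490: P(X<3260) ≈ 0.642.
Too low — raise k to concentrate. Iterating converges to k ≈ 5.49.
Then θ = 1490/(5.49−1) ≈ 332.

k ≈ 5.49, θ ≈ 332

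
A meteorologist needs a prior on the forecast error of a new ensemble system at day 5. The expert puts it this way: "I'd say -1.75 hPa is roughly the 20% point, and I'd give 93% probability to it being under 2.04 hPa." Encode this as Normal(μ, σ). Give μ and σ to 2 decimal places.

μ = -0.37, σ = 1.64

For Normal(μ,σ), the p-quantile is μ + z_p·σ. Here z_{0.2} = -0.8416, z_{0.93} = 1.476.
So -1.75 = μ − 0.8416σ and 2.04 = μ + 1.476σ.
Subtracting: σ = (2.04 − -1.75)/(1.476 − (-0.8416)) = 1.64.
Then μ = -1.75 − (-0.8416)·1.64 = -0.37.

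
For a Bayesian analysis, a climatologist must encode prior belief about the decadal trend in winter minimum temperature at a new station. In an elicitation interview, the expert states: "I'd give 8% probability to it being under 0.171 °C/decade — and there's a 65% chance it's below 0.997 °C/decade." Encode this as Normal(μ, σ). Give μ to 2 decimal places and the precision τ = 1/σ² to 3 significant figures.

For Normal(μ,σ), the p-quantile is μ + z_p·σ. Here z_{0.08} = -1.405, z_{0.65} = 0.3853.
So 0.171 = μ − 1.405σ and 0.997 = μ + 0.3853σ.
Subtracting: σ = (0.997 − 0.171)/(0.3853 − (-1.405)) = 0.46.
Then μ = 0.171 − (-1.405)·0.46 = 0.82.
Precision τ = 1/σ² = 1/0.4614² = 4.7.

μ = 0.82, τ = 4.7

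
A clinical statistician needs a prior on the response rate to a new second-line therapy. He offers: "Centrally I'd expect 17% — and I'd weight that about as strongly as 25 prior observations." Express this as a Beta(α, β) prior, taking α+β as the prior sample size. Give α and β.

Under the effective-sample-size interpretation, Beta(α, β) has prior mean α/(α+β) and prior sample size α+β.
So α+β = 25 and α/(α+β) = 0.17, giving α = 0.17·25 = 4.25 and β = 25 − 4.25 = 20.75.

α = 4.25, β = 20.75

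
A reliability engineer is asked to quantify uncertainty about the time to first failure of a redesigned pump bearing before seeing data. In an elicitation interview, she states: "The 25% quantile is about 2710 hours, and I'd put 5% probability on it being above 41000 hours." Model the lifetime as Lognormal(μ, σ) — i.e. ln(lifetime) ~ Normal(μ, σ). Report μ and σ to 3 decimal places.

If T ~ Lognormal(μ,σ) then ln T ~ Normal(μ,σ), so the p-quantile of ln T is μ + z_p·σ.
ln(2710) = 7.905 and ln(41000) = 10.62; z_{0.25} = -0.6745, z_{0.95} = 1.645.
σ = (10.62 − 7.905)/(1.645 − (-0.6745)) = 1.171.
μ = 7.905 − (-0.6745)·1.171 = 8.695.

μ ≈ 8.695, σ ≈ 1.171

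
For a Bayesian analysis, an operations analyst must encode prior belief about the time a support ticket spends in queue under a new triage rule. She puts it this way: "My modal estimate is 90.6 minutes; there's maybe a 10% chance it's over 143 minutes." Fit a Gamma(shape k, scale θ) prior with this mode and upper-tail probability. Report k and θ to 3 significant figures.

k ≈ 10, θ ≈ 10.1

Gamma(k,θ) with k>1 has mode (k−1)θ, so θ = 90.6/(k−1).
Need P(X < 143) = 0.9 with θ tied to k this way. Start at k = 2, θ = 90.6: P(X<143) ≈ 0.468.
Too low — raise k to concentrate. Iterating converges to k ≈ 10.
Then θ = 90.6/(10−1) ≈ 10.1.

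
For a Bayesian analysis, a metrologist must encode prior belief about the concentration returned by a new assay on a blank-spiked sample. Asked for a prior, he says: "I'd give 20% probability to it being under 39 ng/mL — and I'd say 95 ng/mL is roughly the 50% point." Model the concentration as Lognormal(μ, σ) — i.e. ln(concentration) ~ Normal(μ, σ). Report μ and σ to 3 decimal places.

If T ~ Lognormal(μ,σ) then ln T ~ Normal(μ,σ), so the p-quantile of ln T is μ + z_p·σ.
ln(39) = 3.664 and ln(95) = 4.554; z_{0.2} = -0.8416, z_{0.5} = 0.
σ = (4.554 − 3.664)/(0 − (-0.8416)) = 1.058.
μ = 3.664 − (-0.8416)·1.058 = 4.554.

μ ≈ 4.554, σ ≈ 1.058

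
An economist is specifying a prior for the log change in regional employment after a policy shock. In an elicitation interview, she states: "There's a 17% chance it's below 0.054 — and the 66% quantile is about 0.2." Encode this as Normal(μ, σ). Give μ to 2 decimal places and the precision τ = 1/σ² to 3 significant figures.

The p-quantile of Normal(μ,σ) is μ + z_p·σ, with z_{0.17} = -0.9542 and z_{0.66} = 0.4125.
Eliminate σ: μ = (z₂·x₁ − z₁·x₂)/(z₂ − z₁) = (0.4125·0.054 − (-0.9542)·0.2)/1.367 = 0.16.
Then σ = (x₂ − x₁)/(z₂ − z₁) = (0.2 − 0.054)/1.367 = 0.11.
Precision τ = 1/σ² = 1/0.1068² = 87.6.

μ = 0.16, τ = 87.6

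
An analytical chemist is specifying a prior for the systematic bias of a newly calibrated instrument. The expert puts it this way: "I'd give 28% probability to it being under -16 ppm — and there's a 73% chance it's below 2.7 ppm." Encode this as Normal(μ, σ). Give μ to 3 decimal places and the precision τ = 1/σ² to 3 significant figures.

μ = -6.884, τ = 0.00409

For Normal(μ,σ), the p-quantile is μ + z_p·σ. Here z_{0.28} = -0.5828, z_{0.73} = 0.6128.
So -16 = μ − 0.5828σ and 2.7 = μ + 0.6128σ.
Subtracting: σ = (2.7 − -16)/(0.6128 − (-0.5828)) = 15.640.
Then μ = -16 − (-0.5828)·15.640 = -6.884.
Precision τ = 1/σ² = 1/15.64² = 0.00409.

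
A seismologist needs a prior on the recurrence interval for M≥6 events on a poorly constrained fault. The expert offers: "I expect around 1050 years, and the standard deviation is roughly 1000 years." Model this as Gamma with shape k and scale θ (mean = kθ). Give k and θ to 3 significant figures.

k ≈ 1.1, θ ≈ 952

For Gamma(k, scale θ): mean = kθ, variance = kθ², so CV = 1/√k.
CV = SD/mean = 1000/1050 = 0.9524, hence k = 1/CV² = 1.1.
Then θ = mean/k = 1050/1.1 = 952.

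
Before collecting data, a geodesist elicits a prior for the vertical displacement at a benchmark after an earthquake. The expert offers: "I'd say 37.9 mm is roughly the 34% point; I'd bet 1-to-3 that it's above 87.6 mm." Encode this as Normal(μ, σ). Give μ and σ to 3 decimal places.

μ = 56.760, σ = 45.724

The p-quantile of Normal(μ,σ) is μ + z_p·σ, with z_{0.34} = -0.4125 and z_{0.75} = 0.6745.
Eliminate σ: μ = (z₂·x₁ − z₁·x₂)/(z₂ − z₁) = (0.6745·37.9 − (-0.4125)·87.6)/1.087 = 56.760.
Then σ = (x₂ − x₁)/(z₂ − z₁) = (87.6 − 37.9)/1.087 = 45.724.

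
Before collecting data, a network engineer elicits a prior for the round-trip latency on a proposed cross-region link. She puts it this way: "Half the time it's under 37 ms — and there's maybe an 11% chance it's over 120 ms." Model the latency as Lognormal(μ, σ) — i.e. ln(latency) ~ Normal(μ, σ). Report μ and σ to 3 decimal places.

If T ~ Lognormal(μ,σ) then ln T ~ Normal(μ,σ), so the p-quantile of ln T is μ + z_p·σ.
ln(37) = 3.611 and ln(120) = 4.787; z_{0.5} = 0, z_{0.89} = 1.227.
σ = (4.787 − 3.611)/(1.227 − (0)) = 0.959.
μ = 3.611 − (0)·0.959 = 3.611.

μ ≈ 3.611, σ ≈ 0.959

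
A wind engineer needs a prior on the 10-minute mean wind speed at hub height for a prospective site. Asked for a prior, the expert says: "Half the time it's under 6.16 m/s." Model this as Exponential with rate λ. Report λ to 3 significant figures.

λ ≈ 0.113

Exponential median = ln 2 / λ, so λ = ln 2 / 6.16 = 0.113.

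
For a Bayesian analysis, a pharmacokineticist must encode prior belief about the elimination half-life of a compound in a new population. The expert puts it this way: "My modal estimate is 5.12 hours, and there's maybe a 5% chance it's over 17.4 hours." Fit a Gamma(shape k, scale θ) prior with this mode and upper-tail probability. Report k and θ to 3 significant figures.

Gamma(k,θ) with k>1 has mode (k−1)θ, so θ = 5.12/(k−1).
Need P(X < 17.4) = 0.95 with θ tied to k this way. Start at k = 2, θ = 5.12: P(X<17.4) ≈ 0.853.
Too low — raise k to concentrate. Iterating converges to k ≈ 2.73.
Then θ = 5.12/(2.73−1) ≈ 2.95.

k ≈ 2.73, θ ≈ 2.95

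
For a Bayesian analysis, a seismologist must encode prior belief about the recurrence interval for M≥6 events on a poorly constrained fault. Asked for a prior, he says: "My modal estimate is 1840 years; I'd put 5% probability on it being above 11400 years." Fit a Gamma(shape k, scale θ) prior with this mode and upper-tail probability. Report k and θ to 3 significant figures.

Gamma(k,θ) with k>1 has mode (k−1)θ, so θ = 1840/(k−1).
Need P(X < 11400) = 0.95 with θ tied to k this way. Start at k = 2, θ = 1840: P(X<11400) ≈ 0.985.
Too high — lower k to spread out. Iterating converges to k ≈ 1.68.
Then θ = 1840/(1.68−1) ≈ 2700.

k ≈ 1.68, θ ≈ 2700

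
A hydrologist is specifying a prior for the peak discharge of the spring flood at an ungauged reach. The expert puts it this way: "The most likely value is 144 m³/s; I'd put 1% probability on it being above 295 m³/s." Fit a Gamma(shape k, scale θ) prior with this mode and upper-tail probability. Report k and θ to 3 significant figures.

Gamma(k,θ) with k>1 has mode (k−1)θ, so θ = 144/(k−1).
Need P(X < 295) = 0.99 with θ tied to k this way. Start at k = 2, θ = 144: P(X<295) ≈ 0.607.
Too low — raise k to concentrate. Iterating converges to k ≈ 10.5.
Then θ = 144/(10.5−1) ≈ 15.1.

k ≈ 10.5, θ ≈ 15.1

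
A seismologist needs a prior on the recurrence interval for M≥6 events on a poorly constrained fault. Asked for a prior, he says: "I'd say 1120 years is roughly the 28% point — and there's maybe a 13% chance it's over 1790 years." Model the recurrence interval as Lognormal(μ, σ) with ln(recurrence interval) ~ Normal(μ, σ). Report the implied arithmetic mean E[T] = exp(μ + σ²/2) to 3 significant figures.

E[T] ≈ 1360 years

If T ~ Lognormal(μ,σ) then ln T ~ Normal(μ,σ), so the p-quantile of ln T is μ + z_p·σ.
ln(1120) = 7.021 and ln(1790) = 7.49; z_{0.28} = -0.5828, z_{0.87} = 1.126.
σ = (7.49 − 7.021)/(1.126 − (-0.5828)) = 0.274.
μ = 7.021 − (-0.5828)·0.274 = 7.181.
E[T] = exp(μ + σ²/2) = exp(7.181 + 0.0376) = 1360 years.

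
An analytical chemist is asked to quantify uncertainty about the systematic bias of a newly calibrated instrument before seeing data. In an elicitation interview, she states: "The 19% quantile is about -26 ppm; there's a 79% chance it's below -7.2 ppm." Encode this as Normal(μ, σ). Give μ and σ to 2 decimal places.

For Normal(μ,σ), the p-quantile is μ + z_p·σ. Here z_{0.19} = -0.8779, z_{0.79} = 0.8064.
So -26 = μ − 0.8779σ and -7.2 = μ + 0.8064σ.
Subtracting: σ = (-7.2 − -26)/(0.8064 − (-0.8779)) = 11.16.
Then μ = -26 − (-0.8779)·11.16 = -16.20.

μ = -16.20, σ = 11.16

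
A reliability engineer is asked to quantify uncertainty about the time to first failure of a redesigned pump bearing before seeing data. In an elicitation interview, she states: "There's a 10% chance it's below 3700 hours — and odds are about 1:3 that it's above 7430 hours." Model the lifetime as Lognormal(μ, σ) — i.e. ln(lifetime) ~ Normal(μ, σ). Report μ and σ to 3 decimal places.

μ ≈ 8.673, σ ≈ 0.356

If T ~ Lognormal(μ,σ) then ln T ~ Normal(μ,σ), so the p-quantile of ln T is μ + z_p·σ.
ln(3700) = 8.216 and ln(7430) = 8.913; z_{0.1} = -1.282, z_{0.75} = 0.6745.
σ = (8.913 − 8.216)/(0.6745 − (-1.282)) = 0.356.
μ = 8.216 − (-1.282)·0.356 = 8.673.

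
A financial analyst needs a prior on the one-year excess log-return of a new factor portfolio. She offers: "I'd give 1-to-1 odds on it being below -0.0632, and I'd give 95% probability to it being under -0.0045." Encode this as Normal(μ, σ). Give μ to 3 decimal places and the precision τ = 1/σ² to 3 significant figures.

The p-quantile of Normal(μ,σ) is μ + z_p·σ, with z_{0.5} = 0 and z_{0.95} = 1.645.
Eliminate σ: μ = (z₂·x₁ − z₁·x₂)/(z₂ − z₁) = (1.645·-0.0632 − (0)·-0.0045)/1.645 = -0.063.
Then σ = (x₂ − x₁)/(z₂ − z₁) = (-0.0045 − -0.0632)/1.645 = 0.036.
Precision τ = 1/σ² = 1/0.03569² = 785.

μ = -0.063, τ = 785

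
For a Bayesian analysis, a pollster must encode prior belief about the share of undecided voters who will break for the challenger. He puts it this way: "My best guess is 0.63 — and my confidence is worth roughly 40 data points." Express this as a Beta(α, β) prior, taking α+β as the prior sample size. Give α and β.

α = 25.2, β = 14.8

Under the effective-sample-size interpretation, Beta(α, β) has prior mean α/(α+β) and prior sample size α+β.
So α+β = 40 and α/(α+β) = 0.63, giving α = 0.63·40 = 25.2 and β = 40 − 25.2 = 14.8.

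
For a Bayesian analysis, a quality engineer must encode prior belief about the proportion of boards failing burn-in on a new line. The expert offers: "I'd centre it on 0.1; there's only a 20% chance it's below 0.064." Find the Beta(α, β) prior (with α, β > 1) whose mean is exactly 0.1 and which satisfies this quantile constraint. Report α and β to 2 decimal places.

With mean 0.1 fixed, write α = 0.1s, β = 0.9s where s = α+β.
Need P(θ < 0.064) = 0.2 under Beta(0.1s, 0.9s). Normal approximation: (q−m)/√(m(1−m)/s) ≈ z_{0.2} = -0.842, so s ≈ 0.1·0.9·(-0.842)²/(0.064−0.1)² = 49.2.
At s = 49.2: P(θ<0.064) ≈ 0.205. Adjusting to match 0.2 gives s ≈ 50.95.
So α = 0.1·50.95 ≈ 5.10, β = 0.9·50.95 ≈ 45.86.

α ≈ 5.10, β ≈ 45.86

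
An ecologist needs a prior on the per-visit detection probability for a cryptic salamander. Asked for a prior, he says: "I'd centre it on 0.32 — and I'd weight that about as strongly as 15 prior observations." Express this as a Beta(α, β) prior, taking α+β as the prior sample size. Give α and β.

α = 4.8, β = 10.2

Under the effective-sample-size interpretation, Beta(α, β) has prior mean α/(α+β) and prior sample size α+β.
So α+β = 15 and α/(α+β) = 0.32, giving α = 0.32·15 = 4.8 and β = 15 − 4.8 = 10.2.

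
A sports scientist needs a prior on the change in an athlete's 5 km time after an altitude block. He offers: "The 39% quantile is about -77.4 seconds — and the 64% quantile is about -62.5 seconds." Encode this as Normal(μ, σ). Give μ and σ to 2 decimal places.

The p-quantile of Normal(μ,σ) is μ + z_p·σ, with z_{0.39} = -0.2793 and z_{0.64} = 0.3585.
Eliminate σ: μ = (z₂·x₁ − z₁·x₂)/(z₂ − z₁) = (0.3585·-77.4 − (-0.2793)·-62.5)/0.6378 = -70.87.
Then σ = (x₂ − x₁)/(z₂ − z₁) = (-62.5 − -77.4)/0.6378 = 23.36.

μ = -70.87, σ = 23.36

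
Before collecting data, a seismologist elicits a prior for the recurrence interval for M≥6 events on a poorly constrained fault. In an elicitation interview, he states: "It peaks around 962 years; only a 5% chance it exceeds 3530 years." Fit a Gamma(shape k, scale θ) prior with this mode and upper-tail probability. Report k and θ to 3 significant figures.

Gamma(k,θ) with k>1 has mode (k−1)θ, so θ = 962/(k−1).
Need P(X < 3530) = 0.95 with θ tied to k this way. Start at k = 2, θ = 962: P(X<3530) ≈ 0.881.
Too low — raise k to concentrate. Iterating converges to k ≈ 2.51.
Then θ = 962/(2.51−1) ≈ 635.

k ≈ 2.51, θ ≈ 635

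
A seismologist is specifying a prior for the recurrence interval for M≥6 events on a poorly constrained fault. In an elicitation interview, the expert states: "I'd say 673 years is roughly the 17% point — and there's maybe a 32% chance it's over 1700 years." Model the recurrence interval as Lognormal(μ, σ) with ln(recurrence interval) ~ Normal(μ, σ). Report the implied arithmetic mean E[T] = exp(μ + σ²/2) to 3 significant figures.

E[T] ≈ 1550 years

If T ~ Lognormal(μ,σ) then ln T ~ Normal(μ,σ), so the p-quantile of ln T is μ + z_p·σ.
ln(673) = 6.512 and ln(1700) = 7.438; z_{0.17} = -0.9542, z_{0.68} = 0.4677.
σ = (7.438 − 6.512)/(0.4677 − (-0.9542)) = 0.652.
μ = 6.512 − (-0.9542)·0.652 = 7.134.
E[T] = exp(μ + σ²/2) = exp(7.134 + 0.2124) = 1550 years.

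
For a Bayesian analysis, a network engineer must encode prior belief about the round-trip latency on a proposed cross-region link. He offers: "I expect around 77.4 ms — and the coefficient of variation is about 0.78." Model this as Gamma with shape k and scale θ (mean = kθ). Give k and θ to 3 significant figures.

k ≈ 1.64, θ ≈ 47.1

For Gamma(k, scale θ): mean = kθ, variance = kθ², so CV = 1/√k.
CV = 0.78, hence k = 1/CV² = 1.64.
Then θ = mean/k = 77.4/1.64 = 47.1.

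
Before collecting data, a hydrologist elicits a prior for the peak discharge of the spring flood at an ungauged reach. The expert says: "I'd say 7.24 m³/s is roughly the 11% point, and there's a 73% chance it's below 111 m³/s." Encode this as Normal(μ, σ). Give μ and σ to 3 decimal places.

μ = 76.430, σ = 56.412

For Normal(μ,σ), the p-quantile is μ + z_p·σ. Here z_{0.11} = -1.227, z_{0.73} = 0.6128.
So 7.24 = μ − 1.227σ and 111 = μ + 0.6128σ.
Subtracting: σ = (111 − 7.24)/(0.6128 − (-1.227)) = 56.412.
Then μ = 7.24 − (-1.227)·56.412 = 76.430.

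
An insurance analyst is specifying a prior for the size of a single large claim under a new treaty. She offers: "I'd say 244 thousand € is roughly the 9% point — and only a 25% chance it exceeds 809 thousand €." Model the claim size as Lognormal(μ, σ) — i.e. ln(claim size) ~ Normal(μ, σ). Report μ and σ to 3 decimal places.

μ ≈ 6.295, σ ≈ 0.595

If T ~ Lognormal(μ,σ) then ln T ~ Normal(μ,σ), so the p-quantile of ln T is μ + z_p·σ.
ln(244) = 5.497 and ln(809) = 6.696; z_{0.09} = -1.341, z_{0.75} = 0.6745.
σ = (6.696 − 5.497)/(0.6745 − (-1.341)) = 0.595.
μ = 5.497 − (-1.341)·0.595 = 6.295.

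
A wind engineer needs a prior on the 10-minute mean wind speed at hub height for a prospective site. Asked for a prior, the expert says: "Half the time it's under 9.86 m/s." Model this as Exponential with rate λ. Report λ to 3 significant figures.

λ ≈ 0.0703

Exponential median = ln 2 / λ, so λ = ln 2 / 9.86 = 0.0703.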